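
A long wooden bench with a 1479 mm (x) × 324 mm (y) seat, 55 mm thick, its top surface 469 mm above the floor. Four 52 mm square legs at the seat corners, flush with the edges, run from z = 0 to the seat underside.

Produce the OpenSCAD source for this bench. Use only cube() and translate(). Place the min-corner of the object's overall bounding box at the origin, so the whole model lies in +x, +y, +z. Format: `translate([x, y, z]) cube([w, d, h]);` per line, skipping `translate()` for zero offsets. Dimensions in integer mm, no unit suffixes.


// leg_h = 469 − 55 = 414
translate([0, 0, 414]) cube([1479, 324, 55]);
cube([52, 52, 414]);
translate([0, 272, 0]) cube([52, 52, 414]);
translate([1427, 0, 0]) cube([52, 52, 414]);
translate([1427, 272, 0]) cube([52, 52, 414]);


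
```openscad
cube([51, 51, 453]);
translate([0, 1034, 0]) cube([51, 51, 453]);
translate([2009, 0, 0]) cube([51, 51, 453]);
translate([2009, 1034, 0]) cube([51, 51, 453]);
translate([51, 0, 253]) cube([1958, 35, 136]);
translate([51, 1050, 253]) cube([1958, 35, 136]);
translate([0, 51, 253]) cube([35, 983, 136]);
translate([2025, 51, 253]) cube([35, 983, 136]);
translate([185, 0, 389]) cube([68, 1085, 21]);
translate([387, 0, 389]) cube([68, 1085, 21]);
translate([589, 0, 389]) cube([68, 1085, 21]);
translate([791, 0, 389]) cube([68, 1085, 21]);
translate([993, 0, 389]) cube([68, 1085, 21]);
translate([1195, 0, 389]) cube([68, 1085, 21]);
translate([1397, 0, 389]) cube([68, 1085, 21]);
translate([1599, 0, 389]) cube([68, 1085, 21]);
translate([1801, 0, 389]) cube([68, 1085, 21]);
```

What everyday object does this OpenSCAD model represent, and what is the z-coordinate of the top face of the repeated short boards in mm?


A bed frame. The slat-top height is 410 mm.

Four posts, four rails, and a row of slats — a bed frame. Slats sit on the rails at z = 253 + 136 = 389; with slat thickness 21, the top is 410 mm.


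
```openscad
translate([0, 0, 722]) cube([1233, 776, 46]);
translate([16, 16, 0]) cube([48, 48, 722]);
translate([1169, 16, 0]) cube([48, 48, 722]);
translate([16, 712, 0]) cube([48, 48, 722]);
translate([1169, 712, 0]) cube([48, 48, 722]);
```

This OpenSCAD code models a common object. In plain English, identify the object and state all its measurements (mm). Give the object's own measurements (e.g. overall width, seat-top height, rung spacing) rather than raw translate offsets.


A table: top 1233 mm (x) × 776 mm (y), 46 mm thick, upper face at z = 768 mm, on four 48×48 mm square legs, each inset 16 mm from the nearest pair of top edges from z = 0 to the bottom of the top.


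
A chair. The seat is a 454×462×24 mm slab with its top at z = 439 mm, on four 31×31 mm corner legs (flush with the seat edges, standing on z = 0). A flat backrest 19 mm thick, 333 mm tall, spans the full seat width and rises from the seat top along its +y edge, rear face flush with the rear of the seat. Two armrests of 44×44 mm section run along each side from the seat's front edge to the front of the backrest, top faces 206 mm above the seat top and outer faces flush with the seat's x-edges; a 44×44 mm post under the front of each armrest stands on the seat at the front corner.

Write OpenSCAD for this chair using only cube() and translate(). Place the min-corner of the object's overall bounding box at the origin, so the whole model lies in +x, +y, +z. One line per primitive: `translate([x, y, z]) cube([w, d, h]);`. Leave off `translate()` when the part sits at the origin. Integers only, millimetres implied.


translate([0, 0, 415]) cube([454, 462, 24]);
cube([31, 31, 415]);
translate([423, 0, 0]) cube([31, 31, 415]);
translate([0, 431, 0]) cube([31, 31, 415]);
translate([423, 431, 0]) cube([31, 31, 415]);
translate([0, 443, 439]) cube([454, 19, 333]);
translate([0, 0, 601]) cube([44, 443, 44]);
translate([410, 0, 601]) cube([44, 443, 44]);
translate([0, 0, 439]) cube([44, 44, 162]);
translate([410, 0, 439]) cube([44, 44, 162]);


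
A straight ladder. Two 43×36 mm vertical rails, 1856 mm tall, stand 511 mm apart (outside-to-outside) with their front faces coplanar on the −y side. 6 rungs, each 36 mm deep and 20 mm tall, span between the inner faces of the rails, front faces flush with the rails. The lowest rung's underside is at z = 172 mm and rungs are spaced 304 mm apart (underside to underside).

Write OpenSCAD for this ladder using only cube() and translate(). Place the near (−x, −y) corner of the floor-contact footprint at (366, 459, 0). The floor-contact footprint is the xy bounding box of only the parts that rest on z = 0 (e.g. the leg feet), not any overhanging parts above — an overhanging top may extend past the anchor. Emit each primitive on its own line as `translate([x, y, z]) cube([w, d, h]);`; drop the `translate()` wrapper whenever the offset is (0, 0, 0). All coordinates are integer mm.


translate([366, 459, 0]) cube([43, 36, 1856]);
translate([834, 459, 0]) cube([43, 36, 1856]);
translate([409, 459, 172]) cube([425, 36, 20]);
translate([409, 459, 476]) cube([425, 36, 20]);
translate([409, 459, 780]) cube([425, 36, 20]);
translate([409, 459, 1084]) cube([425, 36, 20]);
translate([409, 459, 1388]) cube([425, 36, 20]);
translate([409, 459, 1692]) cube([425, 36, 20]);


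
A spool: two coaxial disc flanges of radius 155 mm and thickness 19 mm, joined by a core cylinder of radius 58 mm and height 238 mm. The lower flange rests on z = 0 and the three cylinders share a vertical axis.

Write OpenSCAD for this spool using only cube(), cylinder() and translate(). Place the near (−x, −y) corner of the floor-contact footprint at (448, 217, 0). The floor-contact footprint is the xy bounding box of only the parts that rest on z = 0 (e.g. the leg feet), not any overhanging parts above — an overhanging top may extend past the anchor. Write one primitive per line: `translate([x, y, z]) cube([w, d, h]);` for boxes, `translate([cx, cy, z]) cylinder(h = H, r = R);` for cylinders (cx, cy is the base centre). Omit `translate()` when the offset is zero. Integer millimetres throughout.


translate([603, 372, 0]) cylinder(h = 19, r = 155);
translate([603, 372, 19]) cylinder(h = 238, r = 58);
translate([603, 372, 257]) cylinder(h = 19, r = 155);


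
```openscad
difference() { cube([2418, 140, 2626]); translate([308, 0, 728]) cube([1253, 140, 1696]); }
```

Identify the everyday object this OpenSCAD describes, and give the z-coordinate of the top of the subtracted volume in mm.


A wall with a window opening. The window head height is 2424 mm.

A wall with a rectangular opening subtracted — a window. Sill at z = 728, opening 1696 mm tall, so the head is at 728 + 1696 = 2424 mm.


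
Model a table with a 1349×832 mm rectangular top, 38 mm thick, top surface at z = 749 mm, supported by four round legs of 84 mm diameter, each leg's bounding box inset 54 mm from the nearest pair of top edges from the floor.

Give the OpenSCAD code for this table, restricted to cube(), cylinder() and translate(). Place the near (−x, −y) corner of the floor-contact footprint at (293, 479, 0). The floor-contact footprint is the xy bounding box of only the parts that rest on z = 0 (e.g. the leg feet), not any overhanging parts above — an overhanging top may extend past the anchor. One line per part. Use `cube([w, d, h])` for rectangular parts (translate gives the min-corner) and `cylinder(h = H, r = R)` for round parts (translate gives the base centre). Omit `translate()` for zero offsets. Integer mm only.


translate([239, 425, 711]) cube([1349, 832, 38]);
translate([335, 521, 0]) cylinder(h = 711, r = 42);
translate([1492, 521, 0]) cylinder(h = 711, r = 42);
translate([335, 1161, 0]) cylinder(h = 711, r = 42);
translate([1492, 1161, 0]) cylinder(h = 711, r = 42);


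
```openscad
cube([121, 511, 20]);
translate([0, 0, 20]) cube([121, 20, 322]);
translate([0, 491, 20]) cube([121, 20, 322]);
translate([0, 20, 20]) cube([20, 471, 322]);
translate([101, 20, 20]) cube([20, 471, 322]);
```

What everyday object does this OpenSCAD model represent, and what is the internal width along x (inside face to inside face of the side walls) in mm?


An open box. The internal width is 81 mm.

A 121×511 base slab with four walls standing on it — an open box. The base is 121 mm wide and the walls are 20 mm thick, so the internal width is 121 − 2 × 20 = 81 mm.


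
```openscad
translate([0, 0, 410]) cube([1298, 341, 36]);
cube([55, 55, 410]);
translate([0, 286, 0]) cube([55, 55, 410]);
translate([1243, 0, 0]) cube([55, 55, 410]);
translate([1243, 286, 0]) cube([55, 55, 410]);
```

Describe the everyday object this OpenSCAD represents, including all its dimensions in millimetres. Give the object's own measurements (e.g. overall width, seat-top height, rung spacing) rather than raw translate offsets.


A long wooden bench with a 1298 mm (x) × 341 mm (y) seat, 36 mm thick, its top surface 446 mm above the floor. Four 55 mm square legs at the seat corners, flush with the edges, run from z = 0 to the seat underside.


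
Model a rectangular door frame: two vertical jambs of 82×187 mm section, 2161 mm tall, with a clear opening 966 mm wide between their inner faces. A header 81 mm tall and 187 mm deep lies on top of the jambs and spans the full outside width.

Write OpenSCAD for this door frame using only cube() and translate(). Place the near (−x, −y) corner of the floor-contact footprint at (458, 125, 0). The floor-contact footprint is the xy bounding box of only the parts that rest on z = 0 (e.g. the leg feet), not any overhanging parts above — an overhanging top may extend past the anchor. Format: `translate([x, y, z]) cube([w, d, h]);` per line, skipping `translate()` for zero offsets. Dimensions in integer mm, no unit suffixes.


translate([458, 125, 0]) cube([82, 187, 2161]);
translate([1506, 125, 0]) cube([82, 187, 2161]);
translate([458, 125, 2161]) cube([1130, 187, 81]);


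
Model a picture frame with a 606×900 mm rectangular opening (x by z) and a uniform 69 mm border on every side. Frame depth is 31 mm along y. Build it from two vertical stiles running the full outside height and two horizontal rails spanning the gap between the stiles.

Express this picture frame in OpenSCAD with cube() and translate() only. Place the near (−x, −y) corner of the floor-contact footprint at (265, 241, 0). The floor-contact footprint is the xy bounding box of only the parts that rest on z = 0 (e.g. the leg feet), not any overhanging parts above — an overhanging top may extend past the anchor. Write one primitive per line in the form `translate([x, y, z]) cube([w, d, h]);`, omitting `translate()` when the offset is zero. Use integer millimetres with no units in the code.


translate([265, 241, 0]) cube([69, 31, 1038]);
translate([940, 241, 0]) cube([69, 31, 1038]);
translate([334, 241, 0]) cube([606, 31, 69]);
translate([334, 241, 969]) cube([606, 31, 69]);


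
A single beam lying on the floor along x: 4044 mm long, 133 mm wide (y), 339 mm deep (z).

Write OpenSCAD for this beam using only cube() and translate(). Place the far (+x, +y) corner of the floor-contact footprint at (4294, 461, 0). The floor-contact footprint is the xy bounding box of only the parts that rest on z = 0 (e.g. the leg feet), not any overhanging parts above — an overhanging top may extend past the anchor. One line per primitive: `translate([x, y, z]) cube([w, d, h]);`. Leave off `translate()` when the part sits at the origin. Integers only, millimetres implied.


translate([250, 328, 0]) cube([4044, 133, 339]);


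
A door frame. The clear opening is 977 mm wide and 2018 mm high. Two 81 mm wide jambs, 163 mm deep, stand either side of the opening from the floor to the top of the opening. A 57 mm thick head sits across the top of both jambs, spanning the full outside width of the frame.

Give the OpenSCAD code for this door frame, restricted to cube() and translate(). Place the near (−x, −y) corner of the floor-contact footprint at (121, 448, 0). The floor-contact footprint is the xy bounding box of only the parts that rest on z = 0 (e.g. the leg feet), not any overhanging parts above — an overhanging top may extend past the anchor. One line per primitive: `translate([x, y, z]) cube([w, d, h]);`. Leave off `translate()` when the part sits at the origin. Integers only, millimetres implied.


translate([121, 448, 0]) cube([81, 163, 2018]);
translate([1179, 448, 0]) cube([81, 163, 2018]);
translate([121, 448, 2018]) cube([1139, 163, 57]);


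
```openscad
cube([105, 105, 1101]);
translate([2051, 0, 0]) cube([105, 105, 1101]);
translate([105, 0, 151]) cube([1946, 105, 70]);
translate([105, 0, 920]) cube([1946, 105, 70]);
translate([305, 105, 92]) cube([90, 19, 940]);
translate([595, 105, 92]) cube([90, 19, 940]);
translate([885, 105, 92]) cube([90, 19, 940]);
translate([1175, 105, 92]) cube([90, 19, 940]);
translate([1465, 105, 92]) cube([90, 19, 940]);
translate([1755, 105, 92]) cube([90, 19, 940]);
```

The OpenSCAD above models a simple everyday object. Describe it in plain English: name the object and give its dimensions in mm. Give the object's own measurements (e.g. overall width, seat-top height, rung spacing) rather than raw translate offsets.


A fence section. Two 105×105 mm posts, 1101 mm tall, stand on the floor with a clear span of 1946 mm between their inner faces. Two horizontal rails of 105×70 mm section span the gap between the posts with their undersides at z = 151 mm and z = 920 mm, flush with the posts' −y face. 6 pickets, each 90 mm wide, 19 mm thick and 940 mm tall, are fixed to the +y face of the rails with their bottoms at z = 92 mm, spaced across the span with a 200 mm gap after the −x post and between neighbouring pickets, with 206 mm left before the +x post.


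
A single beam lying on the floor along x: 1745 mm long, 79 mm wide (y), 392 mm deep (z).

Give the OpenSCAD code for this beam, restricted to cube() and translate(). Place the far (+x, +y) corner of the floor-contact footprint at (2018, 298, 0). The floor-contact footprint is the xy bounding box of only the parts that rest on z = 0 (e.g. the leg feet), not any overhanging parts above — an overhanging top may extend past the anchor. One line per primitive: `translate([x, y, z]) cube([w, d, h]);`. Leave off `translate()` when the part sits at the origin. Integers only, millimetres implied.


translate([273, 219, 0]) cube([1745, 79, 392]);


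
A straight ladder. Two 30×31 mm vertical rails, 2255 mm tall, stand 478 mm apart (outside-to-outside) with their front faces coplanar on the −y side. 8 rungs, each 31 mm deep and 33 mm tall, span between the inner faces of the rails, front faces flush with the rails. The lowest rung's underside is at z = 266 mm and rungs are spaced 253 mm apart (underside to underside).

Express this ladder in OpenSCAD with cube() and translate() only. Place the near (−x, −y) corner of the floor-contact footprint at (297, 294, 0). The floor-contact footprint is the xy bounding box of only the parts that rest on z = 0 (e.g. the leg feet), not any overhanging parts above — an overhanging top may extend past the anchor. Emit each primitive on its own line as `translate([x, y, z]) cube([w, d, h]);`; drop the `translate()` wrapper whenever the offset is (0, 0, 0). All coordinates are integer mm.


translate([297, 294, 0]) cube([30, 31, 2255]);
translate([745, 294, 0]) cube([30, 31, 2255]);
translate([327, 294, 266]) cube([418, 31, 33]);
translate([327, 294, 519]) cube([418, 31, 33]);
translate([327, 294, 772]) cube([418, 31, 33]);
translate([327, 294, 1025]) cube([418, 31, 33]);
translate([327, 294, 1278]) cube([418, 31, 33]);
translate([327, 294, 1531]) cube([418, 31, 33]);
translate([327, 294, 1784]) cube([418, 31, 33]);
translate([327, 294, 2037]) cube([418, 31, 33]);


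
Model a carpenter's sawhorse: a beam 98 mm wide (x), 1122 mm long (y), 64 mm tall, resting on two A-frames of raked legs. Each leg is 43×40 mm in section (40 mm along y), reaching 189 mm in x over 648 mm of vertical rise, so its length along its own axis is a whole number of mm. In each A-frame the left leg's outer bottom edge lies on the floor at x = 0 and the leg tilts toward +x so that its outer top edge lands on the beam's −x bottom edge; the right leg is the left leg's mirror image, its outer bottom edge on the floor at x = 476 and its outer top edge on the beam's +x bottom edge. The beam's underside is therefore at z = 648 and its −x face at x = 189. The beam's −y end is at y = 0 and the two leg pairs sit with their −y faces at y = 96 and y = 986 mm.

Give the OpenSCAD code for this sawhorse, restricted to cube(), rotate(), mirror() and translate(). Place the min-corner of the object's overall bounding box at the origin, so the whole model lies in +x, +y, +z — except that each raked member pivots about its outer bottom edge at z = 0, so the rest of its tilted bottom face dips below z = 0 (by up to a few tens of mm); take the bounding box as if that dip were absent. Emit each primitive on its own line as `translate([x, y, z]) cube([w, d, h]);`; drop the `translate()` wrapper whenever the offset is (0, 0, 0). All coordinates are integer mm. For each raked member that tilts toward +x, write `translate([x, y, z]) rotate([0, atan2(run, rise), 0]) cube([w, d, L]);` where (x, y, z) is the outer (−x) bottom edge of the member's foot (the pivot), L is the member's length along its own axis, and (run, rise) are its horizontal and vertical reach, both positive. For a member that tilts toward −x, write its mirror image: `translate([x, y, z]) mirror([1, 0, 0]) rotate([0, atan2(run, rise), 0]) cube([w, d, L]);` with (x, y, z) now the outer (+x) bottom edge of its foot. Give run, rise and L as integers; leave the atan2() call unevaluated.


translate([189, 0, 648]) cube([98, 1122, 64]);
translate([0, 96, 0]) rotate([0, atan2(189, 648), 0]) cube([43, 40, 675]);
translate([476, 96, 0]) mirror([1, 0, 0]) rotate([0, atan2(189, 648), 0]) cube([43, 40, 675]);
translate([0, 986, 0]) rotate([0, atan2(189, 648), 0]) cube([43, 40, 675]);
translate([476, 986, 0]) mirror([1, 0, 0]) rotate([0, atan2(189, 648), 0]) cube([43, 40, 675]);


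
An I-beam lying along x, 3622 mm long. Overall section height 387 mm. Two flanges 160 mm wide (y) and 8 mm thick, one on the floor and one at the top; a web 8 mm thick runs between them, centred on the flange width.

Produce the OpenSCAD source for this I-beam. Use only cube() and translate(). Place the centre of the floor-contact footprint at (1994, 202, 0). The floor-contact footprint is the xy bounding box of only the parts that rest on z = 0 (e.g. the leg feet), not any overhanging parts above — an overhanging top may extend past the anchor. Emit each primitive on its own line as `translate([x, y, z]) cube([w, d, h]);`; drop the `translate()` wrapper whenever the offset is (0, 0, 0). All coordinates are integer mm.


translate([183, 122, 0]) cube([3622, 160, 8]);
translate([183, 198, 8]) cube([3622, 8, 371]);
translate([183, 122, 379]) cube([3622, 160, 8]);


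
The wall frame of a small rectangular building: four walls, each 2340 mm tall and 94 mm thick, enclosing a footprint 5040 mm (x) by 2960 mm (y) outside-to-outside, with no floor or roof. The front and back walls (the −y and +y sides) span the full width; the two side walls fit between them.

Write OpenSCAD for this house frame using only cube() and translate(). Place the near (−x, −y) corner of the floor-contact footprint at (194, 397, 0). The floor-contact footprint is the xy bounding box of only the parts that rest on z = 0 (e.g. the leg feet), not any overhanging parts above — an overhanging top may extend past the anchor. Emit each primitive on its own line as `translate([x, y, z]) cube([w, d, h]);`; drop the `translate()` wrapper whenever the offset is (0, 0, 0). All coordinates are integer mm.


translate([194, 397, 0]) cube([5040, 94, 2340]);
translate([194, 3263, 0]) cube([5040, 94, 2340]);
translate([194, 491, 0]) cube([94, 2772, 2340]);
translate([5140, 491, 0]) cube([94, 2772, 2340]);


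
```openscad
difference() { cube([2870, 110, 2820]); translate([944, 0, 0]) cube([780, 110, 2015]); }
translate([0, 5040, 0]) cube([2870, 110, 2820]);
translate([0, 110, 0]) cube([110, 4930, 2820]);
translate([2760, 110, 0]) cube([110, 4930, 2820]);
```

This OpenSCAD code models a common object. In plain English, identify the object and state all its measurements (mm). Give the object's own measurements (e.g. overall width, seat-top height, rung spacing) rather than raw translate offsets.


A single room: four walls, each 2820 mm tall and 110 mm thick, enclosing an outside footprint 2870×5150 mm (x × y), no floor or roof. The front and back walls (−y and +y sides) run the full x-width; the side walls fit between their inner faces. A door opening 780 mm wide and 2015 mm tall is cut through the front wall from the floor up, its −x edge 944 mm from the wall's −x end.


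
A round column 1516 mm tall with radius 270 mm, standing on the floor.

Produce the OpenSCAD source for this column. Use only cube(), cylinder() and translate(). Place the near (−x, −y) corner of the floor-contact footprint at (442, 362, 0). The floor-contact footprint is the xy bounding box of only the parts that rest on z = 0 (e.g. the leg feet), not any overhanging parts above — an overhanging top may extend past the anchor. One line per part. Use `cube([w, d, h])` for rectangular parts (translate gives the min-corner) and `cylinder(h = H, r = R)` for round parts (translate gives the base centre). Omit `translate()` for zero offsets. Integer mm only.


translate([712, 632, 0]) cylinder(h = 1516, r = 270);


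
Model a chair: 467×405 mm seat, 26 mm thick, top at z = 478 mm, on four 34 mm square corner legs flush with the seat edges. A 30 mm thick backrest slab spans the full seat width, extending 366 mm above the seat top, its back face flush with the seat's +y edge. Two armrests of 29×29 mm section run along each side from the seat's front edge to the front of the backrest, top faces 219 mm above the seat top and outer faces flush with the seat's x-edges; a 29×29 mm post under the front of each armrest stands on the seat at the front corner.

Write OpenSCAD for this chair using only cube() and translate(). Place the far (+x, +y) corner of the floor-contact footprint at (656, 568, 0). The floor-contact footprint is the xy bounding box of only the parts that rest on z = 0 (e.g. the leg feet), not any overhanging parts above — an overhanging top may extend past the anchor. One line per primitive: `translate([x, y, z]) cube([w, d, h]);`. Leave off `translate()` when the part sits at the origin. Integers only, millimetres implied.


translate([189, 163, 452]) cube([467, 405, 26]);
translate([189, 163, 0]) cube([34, 34, 452]);
translate([622, 163, 0]) cube([34, 34, 452]);
translate([189, 534, 0]) cube([34, 34, 452]);
translate([622, 534, 0]) cube([34, 34, 452]);
translate([189, 538, 478]) cube([467, 30, 366]);
translate([189, 163, 668]) cube([29, 375, 29]);
translate([627, 163, 668]) cube([29, 375, 29]);
translate([189, 163, 478]) cube([29, 29, 190]);
translate([627, 163, 478]) cube([29, 29, 190]);


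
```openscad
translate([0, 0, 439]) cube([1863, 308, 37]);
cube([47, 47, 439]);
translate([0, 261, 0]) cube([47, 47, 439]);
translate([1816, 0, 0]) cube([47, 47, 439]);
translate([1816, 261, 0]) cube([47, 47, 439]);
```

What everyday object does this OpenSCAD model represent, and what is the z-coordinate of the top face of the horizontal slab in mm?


A bench. The seat-top height is 476 mm.

A long slab on four corner posts — a bench. The slab sits at z = 439 with thickness 37, so the top is 439 + 37 = 476 mm.


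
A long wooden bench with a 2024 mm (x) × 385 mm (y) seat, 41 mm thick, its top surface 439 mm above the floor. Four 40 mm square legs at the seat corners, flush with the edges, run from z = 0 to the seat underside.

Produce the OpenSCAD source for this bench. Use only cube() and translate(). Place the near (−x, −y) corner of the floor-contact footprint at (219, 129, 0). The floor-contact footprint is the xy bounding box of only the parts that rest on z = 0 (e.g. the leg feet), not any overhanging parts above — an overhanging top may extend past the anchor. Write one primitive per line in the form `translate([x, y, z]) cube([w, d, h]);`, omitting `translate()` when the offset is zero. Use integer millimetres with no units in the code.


// leg_h = 439 − 41 = 398
translate([219, 129, 398]) cube([2024, 385, 41]);
translate([219, 129, 0]) cube([40, 40, 398]);
translate([219, 474, 0]) cube([40, 40, 398]);
translate([2203, 129, 0]) cube([40, 40, 398]);
translate([2203, 474, 0]) cube([40, 40, 398]);


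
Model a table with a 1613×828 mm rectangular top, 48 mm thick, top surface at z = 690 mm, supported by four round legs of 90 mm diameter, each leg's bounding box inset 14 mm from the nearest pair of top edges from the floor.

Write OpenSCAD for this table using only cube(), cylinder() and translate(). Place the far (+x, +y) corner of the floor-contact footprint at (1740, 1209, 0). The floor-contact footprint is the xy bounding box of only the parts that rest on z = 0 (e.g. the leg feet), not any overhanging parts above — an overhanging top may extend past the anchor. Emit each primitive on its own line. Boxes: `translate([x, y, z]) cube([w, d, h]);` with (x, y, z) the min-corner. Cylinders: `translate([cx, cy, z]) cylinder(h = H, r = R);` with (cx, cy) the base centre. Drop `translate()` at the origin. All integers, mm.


translate([141, 395, 642]) cube([1613, 828, 48]);
translate([200, 454, 0]) cylinder(h = 642, r = 45);
translate([1695, 454, 0]) cylinder(h = 642, r = 45);
translate([200, 1164, 0]) cylinder(h = 642, r = 45);
translate([1695, 1164, 0]) cylinder(h = 642, r = 45);


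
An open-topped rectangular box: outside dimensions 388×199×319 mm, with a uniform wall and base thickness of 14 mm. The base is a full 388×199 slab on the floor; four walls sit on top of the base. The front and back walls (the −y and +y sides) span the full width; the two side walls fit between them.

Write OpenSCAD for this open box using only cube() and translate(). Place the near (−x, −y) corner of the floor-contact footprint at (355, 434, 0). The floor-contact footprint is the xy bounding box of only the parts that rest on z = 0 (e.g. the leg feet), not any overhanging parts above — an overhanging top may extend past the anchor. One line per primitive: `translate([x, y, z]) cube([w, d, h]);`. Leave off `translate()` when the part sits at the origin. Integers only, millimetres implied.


translate([355, 434, 0]) cube([388, 199, 14]);
translate([355, 434, 14]) cube([388, 14, 305]);
translate([355, 619, 14]) cube([388, 14, 305]);
translate([355, 448, 14]) cube([14, 171, 305]);
translate([729, 448, 14]) cube([14, 171, 305]);


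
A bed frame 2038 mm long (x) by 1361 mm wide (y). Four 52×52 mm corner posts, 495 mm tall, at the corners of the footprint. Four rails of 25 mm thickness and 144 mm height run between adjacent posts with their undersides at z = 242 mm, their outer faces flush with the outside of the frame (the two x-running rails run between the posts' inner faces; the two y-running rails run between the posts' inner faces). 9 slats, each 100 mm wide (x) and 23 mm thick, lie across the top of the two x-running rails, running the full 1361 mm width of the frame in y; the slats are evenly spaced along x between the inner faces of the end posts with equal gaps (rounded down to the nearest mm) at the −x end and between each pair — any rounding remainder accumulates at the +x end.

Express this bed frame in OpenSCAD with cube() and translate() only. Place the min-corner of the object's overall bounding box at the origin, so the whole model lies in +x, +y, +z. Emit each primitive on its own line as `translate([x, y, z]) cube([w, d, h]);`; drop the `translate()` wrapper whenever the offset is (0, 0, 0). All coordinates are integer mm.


cube([52, 52, 495]);
translate([0, 1309, 0]) cube([52, 52, 495]);
translate([1986, 0, 0]) cube([52, 52, 495]);
translate([1986, 1309, 0]) cube([52, 52, 495]);
translate([52, 0, 242]) cube([1934, 25, 144]);
translate([52, 1336, 242]) cube([1934, 25, 144]);
translate([0, 52, 242]) cube([25, 1257, 144]);
translate([2013, 52, 242]) cube([25, 1257, 144]);
translate([155, 0, 386]) cube([100, 1361, 23]);
translate([358, 0, 386]) cube([100, 1361, 23]);
translate([561, 0, 386]) cube([100, 1361, 23]);
translate([764, 0, 386]) cube([100, 1361, 23]);
translate([967, 0, 386]) cube([100, 1361, 23]);
translate([1170, 0, 386]) cube([100, 1361, 23]);
translate([1373, 0, 386]) cube([100, 1361, 23]);
translate([1576, 0, 386]) cube([100, 1361, 23]);
translate([1779, 0, 386]) cube([100, 1361, 23]);


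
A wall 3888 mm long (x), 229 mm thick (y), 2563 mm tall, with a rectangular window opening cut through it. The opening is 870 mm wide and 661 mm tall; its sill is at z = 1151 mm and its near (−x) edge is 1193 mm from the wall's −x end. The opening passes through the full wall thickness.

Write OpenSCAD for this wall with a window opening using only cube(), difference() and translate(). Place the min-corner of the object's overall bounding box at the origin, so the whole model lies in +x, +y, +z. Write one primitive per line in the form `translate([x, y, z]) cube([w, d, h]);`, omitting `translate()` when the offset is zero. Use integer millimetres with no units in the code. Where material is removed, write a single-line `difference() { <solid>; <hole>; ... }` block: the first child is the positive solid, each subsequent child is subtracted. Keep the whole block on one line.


difference() { cube([3888, 229, 2563]); translate([1193, 0, 1151]) cube([870, 229, 661]); }


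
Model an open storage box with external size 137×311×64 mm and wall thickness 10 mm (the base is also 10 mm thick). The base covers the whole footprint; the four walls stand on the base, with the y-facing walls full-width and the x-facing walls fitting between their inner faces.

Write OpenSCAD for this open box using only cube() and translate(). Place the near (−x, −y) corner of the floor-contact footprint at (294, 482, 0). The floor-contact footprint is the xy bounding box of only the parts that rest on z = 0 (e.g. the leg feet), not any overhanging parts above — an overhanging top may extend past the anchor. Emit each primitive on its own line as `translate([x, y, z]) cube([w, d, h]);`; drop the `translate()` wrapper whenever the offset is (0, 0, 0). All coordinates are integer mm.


translate([294, 482, 0]) cube([137, 311, 10]);
translate([294, 482, 10]) cube([137, 10, 54]);
translate([294, 783, 10]) cube([137, 10, 54]);
translate([294, 492, 10]) cube([10, 291, 54]);
translate([421, 492, 10]) cube([10, 291, 54]);


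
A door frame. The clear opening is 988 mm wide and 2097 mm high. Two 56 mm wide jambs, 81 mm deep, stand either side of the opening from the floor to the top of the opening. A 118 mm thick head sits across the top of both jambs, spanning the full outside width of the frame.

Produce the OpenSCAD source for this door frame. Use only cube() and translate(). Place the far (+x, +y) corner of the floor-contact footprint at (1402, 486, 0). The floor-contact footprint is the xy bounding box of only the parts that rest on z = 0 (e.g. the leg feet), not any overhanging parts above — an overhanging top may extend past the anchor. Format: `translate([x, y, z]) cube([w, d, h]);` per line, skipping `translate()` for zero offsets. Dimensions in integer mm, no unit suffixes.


translate([302, 405, 0]) cube([56, 81, 2097]);
translate([1346, 405, 0]) cube([56, 81, 2097]);
translate([302, 405, 2097]) cube([1100, 81, 118]);


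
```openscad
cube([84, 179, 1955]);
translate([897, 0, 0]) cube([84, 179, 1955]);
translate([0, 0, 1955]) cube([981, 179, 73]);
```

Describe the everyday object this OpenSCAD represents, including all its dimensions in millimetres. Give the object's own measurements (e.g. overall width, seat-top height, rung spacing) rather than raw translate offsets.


A door frame. The clear opening is 813 mm wide and 1955 mm high. Two 84 mm wide jambs, 179 mm deep, stand either side of the opening from the floor to the top of the opening. A 73 mm thick head sits across the top of both jambs, spanning the full outside width of the frame.


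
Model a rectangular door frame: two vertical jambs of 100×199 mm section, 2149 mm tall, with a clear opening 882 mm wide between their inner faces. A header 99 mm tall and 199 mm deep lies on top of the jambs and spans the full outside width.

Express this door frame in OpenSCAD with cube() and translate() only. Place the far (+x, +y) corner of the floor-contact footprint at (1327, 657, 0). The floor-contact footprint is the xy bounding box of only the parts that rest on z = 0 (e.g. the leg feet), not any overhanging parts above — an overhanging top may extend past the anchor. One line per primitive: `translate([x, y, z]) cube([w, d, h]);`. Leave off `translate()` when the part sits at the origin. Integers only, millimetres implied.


translate([245, 458, 0]) cube([100, 199, 2149]);
translate([1227, 458, 0]) cube([100, 199, 2149]);
translate([245, 458, 2149]) cube([1082, 199, 99]);


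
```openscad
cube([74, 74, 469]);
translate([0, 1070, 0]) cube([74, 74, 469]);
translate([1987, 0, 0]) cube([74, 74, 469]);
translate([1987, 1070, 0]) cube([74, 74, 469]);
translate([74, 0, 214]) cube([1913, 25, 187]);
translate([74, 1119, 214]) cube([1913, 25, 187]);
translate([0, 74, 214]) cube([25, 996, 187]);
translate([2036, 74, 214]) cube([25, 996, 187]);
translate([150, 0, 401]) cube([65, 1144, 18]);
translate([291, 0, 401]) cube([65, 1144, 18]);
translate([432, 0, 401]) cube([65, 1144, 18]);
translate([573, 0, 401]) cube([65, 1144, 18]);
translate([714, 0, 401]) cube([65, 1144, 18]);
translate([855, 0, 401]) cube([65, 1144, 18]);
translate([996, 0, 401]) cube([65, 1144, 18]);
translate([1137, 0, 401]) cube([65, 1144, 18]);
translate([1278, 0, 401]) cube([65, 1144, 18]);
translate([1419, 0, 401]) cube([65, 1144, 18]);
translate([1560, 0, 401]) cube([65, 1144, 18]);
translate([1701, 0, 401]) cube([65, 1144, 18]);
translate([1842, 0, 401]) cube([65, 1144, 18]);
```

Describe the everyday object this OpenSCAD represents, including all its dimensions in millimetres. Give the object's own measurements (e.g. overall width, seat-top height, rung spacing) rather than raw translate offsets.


A bed frame 2061 mm long (x) by 1144 mm wide (y). Four 74×74 mm corner posts, 469 mm tall, at the corners of the footprint. Four rails of 25 mm thickness and 187 mm height run between adjacent posts with their undersides at z = 214 mm, their outer faces flush with the outside of the frame (the two x-running rails run between the posts' inner faces; the two y-running rails run between the posts' inner faces). 13 slats, each 65 mm wide (x) and 18 mm thick, lie across the top of the two x-running rails, running the full 1144 mm width of the frame in y; along x they sit between the end posts with a 76 mm gap after the −x posts and between neighbouring slats, leaving 80 mm before the +x posts.


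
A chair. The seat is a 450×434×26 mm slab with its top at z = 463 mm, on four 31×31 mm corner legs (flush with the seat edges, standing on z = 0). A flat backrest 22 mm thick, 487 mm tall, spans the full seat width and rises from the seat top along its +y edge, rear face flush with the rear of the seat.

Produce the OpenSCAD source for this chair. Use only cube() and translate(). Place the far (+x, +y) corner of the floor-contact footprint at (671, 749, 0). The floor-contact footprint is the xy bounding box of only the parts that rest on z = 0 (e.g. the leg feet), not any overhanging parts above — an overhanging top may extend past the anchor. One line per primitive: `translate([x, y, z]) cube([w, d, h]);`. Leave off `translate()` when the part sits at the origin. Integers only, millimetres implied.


// leg_h = 463 - 26 = 437
translate([221, 315, 437]) cube([450, 434, 26]);
translate([221, 315, 0]) cube([31, 31, 437]);
translate([640, 315, 0]) cube([31, 31, 437]);
translate([221, 718, 0]) cube([31, 31, 437]);
translate([640, 718, 0]) cube([31, 31, 437]);
translate([221, 727, 463]) cube([450, 22, 487]);


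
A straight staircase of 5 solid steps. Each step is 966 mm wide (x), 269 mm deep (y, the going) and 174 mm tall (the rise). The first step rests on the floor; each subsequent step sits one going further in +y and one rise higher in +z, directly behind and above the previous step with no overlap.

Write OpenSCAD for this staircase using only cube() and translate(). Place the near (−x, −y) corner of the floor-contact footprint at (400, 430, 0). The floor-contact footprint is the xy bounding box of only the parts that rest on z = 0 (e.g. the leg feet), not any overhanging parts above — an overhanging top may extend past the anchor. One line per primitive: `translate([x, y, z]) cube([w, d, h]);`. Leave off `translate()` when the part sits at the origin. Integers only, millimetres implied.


translate([400, 430, 0]) cube([966, 269, 174]);
translate([400, 699, 174]) cube([966, 269, 174]);
translate([400, 968, 348]) cube([966, 269, 174]);
translate([400, 1237, 522]) cube([966, 269, 174]);
translate([400, 1506, 696]) cube([966, 269, 174]);


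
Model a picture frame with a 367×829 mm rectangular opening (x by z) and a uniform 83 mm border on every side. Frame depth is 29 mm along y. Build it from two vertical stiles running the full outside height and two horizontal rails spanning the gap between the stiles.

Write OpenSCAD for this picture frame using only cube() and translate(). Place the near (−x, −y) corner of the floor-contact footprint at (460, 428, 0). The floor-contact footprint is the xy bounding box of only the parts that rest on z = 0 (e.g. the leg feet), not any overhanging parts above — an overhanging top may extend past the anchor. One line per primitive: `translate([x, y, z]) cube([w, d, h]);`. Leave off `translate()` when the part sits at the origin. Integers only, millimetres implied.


translate([460, 428, 0]) cube([83, 29, 995]);
translate([910, 428, 0]) cube([83, 29, 995]);
translate([543, 428, 0]) cube([367, 29, 83]);
translate([543, 428, 912]) cube([367, 29, 83]);


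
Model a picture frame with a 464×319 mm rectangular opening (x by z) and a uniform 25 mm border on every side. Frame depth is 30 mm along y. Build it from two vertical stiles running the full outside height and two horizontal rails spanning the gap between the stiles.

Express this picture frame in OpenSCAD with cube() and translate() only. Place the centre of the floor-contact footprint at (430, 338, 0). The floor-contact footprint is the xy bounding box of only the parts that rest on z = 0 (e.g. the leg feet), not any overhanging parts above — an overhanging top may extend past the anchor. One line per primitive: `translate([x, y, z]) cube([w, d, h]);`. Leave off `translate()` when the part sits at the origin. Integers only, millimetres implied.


translate([173, 323, 0]) cube([25, 30, 369]);
translate([662, 323, 0]) cube([25, 30, 369]);
translate([198, 323, 0]) cube([464, 30, 25]);
translate([198, 323, 344]) cube([464, 30, 25]);


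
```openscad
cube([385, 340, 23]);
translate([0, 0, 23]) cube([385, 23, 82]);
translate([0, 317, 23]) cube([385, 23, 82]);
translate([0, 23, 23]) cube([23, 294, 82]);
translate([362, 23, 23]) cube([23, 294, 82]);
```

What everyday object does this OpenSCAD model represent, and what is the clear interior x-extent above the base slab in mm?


An open box. The internal width is 339 mm.

A 385×340 base slab with four walls standing on it — an open box. The base is 385 mm wide and the walls are 23 mm thick, so the internal width is 385 − 2 × 23 = 339 mm.


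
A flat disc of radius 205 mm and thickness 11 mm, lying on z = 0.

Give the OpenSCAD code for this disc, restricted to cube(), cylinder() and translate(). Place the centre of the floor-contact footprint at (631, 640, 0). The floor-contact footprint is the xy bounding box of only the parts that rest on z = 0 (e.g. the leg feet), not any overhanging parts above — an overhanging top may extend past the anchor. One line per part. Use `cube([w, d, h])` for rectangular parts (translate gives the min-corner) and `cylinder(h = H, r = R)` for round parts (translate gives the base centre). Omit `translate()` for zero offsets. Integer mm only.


translate([631, 640, 0]) cylinder(h = 11, r = 205);
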